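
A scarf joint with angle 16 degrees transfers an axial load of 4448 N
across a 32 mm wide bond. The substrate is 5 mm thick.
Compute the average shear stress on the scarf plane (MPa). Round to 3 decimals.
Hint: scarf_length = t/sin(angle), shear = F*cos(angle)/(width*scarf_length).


scarf_length = 5 / sin(16 deg) = 18.1398 mm
cos(16 deg) = 0.961262
shear stress = 4448 * 0.961262 / (32 * 18.1398)
= 7.366 MPa

7.366


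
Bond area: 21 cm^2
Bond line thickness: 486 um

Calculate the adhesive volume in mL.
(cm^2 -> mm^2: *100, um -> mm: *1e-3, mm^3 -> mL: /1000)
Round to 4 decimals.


V = 21*100 * 486*1e-3 / 1000
= 1.0206 mL

1.0206


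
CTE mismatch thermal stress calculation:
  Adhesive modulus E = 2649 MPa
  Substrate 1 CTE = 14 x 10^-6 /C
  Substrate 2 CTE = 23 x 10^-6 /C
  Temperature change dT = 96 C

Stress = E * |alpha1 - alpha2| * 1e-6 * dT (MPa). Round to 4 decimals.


delta_alpha = |14 - 23| = 9 x 10^-6/C
Stress = 2649 * 9e-6 * 96
= 2.2887 MPa

2.2887


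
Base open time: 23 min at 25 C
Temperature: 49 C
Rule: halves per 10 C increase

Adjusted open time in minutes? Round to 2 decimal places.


Acceleration = 2^((49-25)/10) = 5.2780
Open time = 23 / 5.2780 = 4.36 min

4.36


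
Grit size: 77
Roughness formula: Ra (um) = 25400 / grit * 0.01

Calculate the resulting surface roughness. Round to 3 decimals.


Ra = 25400 / 77 * 0.01
= 3.299 um

3.299


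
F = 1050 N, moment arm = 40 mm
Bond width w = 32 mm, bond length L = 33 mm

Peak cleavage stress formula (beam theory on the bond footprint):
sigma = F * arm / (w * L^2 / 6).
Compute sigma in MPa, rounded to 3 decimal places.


sigma = (1050 * 40) / (32 * 1089 / 6)
= 42000 * 6 / 34848
= 252000 / 34848
= 7.231 MPa

7.231


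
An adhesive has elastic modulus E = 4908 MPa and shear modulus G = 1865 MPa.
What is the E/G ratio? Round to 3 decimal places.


E/G = 4908 / 1865 = 2.632

2.632


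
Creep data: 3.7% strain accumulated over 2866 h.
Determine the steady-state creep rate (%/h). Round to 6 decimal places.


Rate = 3.7 / 2866 = 0.001291 %/h

0.001291


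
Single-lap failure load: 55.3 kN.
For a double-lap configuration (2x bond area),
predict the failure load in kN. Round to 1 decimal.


Failure load = 55.3 * 2 = 110.6 kN

110.6


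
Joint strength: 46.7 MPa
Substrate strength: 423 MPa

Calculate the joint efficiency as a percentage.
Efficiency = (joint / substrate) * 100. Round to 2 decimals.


Efficiency = (46.7 / 423) * 100 = 11.04%

11.04


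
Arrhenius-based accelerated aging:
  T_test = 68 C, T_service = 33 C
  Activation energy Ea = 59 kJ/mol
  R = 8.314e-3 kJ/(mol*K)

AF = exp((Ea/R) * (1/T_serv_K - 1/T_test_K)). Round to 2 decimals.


T_test_K = 341.15, T_serv_K = 306.15
AF = exp((59/8.314e-3) * (1/306.15 - 1/341.15))
= 10.78

10.78


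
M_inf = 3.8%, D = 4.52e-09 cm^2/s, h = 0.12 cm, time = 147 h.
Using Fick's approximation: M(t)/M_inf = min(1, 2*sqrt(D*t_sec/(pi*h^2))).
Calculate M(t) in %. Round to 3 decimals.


t = 529200 s
ratio = min(1, 2*sqrt(4.52e-09*529200/(pi*0.0144)))
= 0.459889
M(t) = 3.8 * 0.459889 = 1.748%

1.748


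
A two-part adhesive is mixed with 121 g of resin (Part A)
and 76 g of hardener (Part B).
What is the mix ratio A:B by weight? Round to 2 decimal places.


Mix ratio = mass_A / mass_B
= 121 / 76
= 1.59

1.59


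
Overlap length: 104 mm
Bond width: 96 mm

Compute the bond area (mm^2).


Bond area = 104 * 96 = 9984 mm^2

9984


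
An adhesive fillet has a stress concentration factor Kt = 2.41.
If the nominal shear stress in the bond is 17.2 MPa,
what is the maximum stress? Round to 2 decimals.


Max stress = 17.2 * 2.41 = 41.45 MPa

41.45


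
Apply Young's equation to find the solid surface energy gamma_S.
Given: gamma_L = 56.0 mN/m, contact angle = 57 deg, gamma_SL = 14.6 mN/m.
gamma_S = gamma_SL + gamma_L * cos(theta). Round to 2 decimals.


theta_rad = 57 * pi/180 = 0.994838
gamma_S = 14.6 + 56.0 * cos(0.994838)
= 45.10 mN/m

45.10


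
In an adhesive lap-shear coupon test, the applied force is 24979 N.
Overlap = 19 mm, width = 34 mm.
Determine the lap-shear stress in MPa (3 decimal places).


stress = F / (overlap * width)
= 24979 / (19 * 34)
= 38.667 MPa

38.667


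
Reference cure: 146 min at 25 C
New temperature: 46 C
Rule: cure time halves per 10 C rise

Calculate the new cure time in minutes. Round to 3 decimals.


factor = 2^((46-25)/10) = 4.2871
t_new = 146 / 4.2871 = 34.056 min

34.056


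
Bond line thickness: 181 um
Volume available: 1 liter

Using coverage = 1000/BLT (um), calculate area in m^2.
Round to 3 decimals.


1 L = 1e6 mm^3, thickness = 181 um = 0.181 mm
Area = 1e6 / 0.181 mm^2 = (1e6 / 0.181) / 1e6 m^2 = 1000 / 181 m^2
= 5.525 m^2

5.525


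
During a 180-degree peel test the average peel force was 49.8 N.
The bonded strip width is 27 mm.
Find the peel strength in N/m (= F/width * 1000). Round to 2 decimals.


Peel strength = F/width * 1000
= 49.8 / 27 * 1000
= 1844.44 N/m

1844.44


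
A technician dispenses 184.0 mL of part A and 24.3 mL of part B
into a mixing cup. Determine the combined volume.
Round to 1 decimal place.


Combined volume = 184.0 + 24.3
= 208.3 mL

208.3


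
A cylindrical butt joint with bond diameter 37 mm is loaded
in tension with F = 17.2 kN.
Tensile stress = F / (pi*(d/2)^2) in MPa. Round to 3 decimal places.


Area = pi * (37/2)^2 = 1075.2101 mm^2
Stress = 17.2*1000 / 1075.2101
= 15.997 MPa

15.997


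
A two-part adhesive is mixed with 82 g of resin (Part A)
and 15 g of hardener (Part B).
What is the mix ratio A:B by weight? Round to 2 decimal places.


Mix ratio = mass_A / mass_B
= 82 / 15
= 5.47

5.47


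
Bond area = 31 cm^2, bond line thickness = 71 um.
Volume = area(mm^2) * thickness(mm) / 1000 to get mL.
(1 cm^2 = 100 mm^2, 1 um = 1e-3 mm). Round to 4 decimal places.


area_mm2 = 31 * 100 = 3100
blt_mm = 71 * 1e-3 = 0.071
vol_mm3 = 3100 * 0.071 = 220.1
vol_mL = 220.1 / 1000 = 0.2201 mL

0.2201


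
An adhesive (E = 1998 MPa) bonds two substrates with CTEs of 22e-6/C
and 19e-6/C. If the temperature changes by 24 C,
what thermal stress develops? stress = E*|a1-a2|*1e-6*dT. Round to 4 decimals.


Stress = 1998 * |22 - 19| * 1e-6 * 24
= 0.1439 MPa

0.1439


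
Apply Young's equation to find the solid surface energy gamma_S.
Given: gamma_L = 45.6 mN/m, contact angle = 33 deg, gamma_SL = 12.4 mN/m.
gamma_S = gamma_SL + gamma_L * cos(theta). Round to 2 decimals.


theta_rad = 33 * pi/180 = 0.575959
gamma_S = 12.4 + 45.6 * cos(0.575959)
= 50.64 mN/m

50.64


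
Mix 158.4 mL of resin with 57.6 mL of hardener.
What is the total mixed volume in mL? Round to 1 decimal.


Total = 158.4 + 57.6 = 216.0 mL

216.0


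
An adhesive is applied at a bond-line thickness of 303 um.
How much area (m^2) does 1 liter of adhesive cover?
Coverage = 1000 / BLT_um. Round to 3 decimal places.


Coverage = 1000 / 303 = 3.300 m^2

3.300


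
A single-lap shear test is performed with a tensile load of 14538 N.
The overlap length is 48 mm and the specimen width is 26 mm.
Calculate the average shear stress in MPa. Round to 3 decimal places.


Shear stress = F / (overlap * width)
= 14538 / (48 * 26)
= 14538 / 1248
= 11.649 MPa

11.649


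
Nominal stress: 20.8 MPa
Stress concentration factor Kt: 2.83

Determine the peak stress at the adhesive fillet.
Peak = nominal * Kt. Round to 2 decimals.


Peak stress = 20.8 * 2.83
= 58.86 MPa

58.86


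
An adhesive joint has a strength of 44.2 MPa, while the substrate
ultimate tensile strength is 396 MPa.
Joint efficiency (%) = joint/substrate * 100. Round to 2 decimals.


Efficiency = 44.2 / 396 * 100
= 11.16%

11.16


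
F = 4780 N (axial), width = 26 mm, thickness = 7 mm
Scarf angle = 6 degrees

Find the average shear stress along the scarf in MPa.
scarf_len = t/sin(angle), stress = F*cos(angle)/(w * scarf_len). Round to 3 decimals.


scarf_len = 7/sin(6 deg) = 66.9674
cos(6 deg) = 0.994522
stress = 4780*0.994522/(26*66.9674) = 2.730 MPa

2.730


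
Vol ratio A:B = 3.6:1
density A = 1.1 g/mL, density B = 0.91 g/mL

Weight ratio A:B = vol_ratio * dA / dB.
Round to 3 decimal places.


Weight ratio = 3.6 * 1.1 / 0.91
= 4.352

4.352


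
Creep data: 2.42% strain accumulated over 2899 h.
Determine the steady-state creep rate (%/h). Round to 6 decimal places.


Rate = 2.42 / 2899 = 0.000835 %/h

0.000835


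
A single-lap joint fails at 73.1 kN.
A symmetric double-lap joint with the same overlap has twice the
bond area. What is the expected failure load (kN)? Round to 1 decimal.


Double-lap load = 2 * 73.1 = 146.2 kN

146.2


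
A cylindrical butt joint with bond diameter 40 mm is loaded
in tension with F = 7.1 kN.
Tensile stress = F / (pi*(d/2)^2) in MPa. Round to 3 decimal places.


Area = pi * (40/2)^2 = 1256.6371 mm^2
Stress = 7.1*1000 / 1256.6371
= 5.650 MPa

5.650


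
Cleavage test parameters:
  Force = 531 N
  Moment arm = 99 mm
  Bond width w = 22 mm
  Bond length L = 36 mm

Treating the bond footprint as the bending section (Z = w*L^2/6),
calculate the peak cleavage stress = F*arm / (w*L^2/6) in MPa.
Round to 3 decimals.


M = 531 * 99 = 52569 N*mm
Z = 22 * 36^2 / 6 = 28512 / 6 mm^3
sigma = M / Z = 6 * 52569 / 28512 = 315414 / 28512
= 11.063 MPa

11.063


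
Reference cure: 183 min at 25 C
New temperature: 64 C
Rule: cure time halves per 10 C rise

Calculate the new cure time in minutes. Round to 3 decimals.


factor = 2^((64-25)/10) = 14.9285
t_new = 183 / 14.9285 = 12.258 min

12.258


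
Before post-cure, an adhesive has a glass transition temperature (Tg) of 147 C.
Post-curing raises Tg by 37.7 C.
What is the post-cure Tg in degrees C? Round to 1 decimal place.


Tg_post = Tg_base + delta_Tg
= 147 + 37.7
= 184.7 C

184.7


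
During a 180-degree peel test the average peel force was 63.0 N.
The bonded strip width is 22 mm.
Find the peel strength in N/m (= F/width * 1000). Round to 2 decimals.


Peel strength = F/width * 1000
= 63.0 / 22 * 1000
= 2863.64 N/m

2863.64


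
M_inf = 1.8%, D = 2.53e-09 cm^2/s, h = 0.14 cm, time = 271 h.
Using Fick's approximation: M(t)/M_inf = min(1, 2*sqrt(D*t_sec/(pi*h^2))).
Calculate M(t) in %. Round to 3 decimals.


t = 975600 s
ratio = min(1, 2*sqrt(2.53e-09*975600/(pi*0.0196)))
= 0.400427
M(t) = 1.8 * 0.400427 = 0.721%

0.721


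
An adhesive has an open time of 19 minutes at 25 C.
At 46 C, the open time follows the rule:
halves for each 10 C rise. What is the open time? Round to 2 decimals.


Factor = 2^((46-25)/10) = 4.2871
Open time = 19 / 4.2871 = 4.43 min

4.43


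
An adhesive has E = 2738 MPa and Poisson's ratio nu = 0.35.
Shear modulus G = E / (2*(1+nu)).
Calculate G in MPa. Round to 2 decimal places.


G = 2738 / (2*(1+0.35))
= 2738 / 2.70
= 1014.07 MPa

1014.07


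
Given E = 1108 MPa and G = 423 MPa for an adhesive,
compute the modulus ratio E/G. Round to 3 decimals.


E/G ratio = 1108 / 423 = 2.619

2.619


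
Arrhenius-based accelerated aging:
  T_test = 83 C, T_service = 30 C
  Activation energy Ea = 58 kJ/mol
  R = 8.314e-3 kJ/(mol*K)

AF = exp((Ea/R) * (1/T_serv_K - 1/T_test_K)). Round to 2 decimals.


T_test_K = 356.15, T_serv_K = 303.15
AF = exp((58/8.314e-3) * (1/303.15 - 1/356.15))
= 30.71

30.71


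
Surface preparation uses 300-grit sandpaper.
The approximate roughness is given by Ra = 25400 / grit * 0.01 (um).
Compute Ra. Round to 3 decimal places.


Ra = 25400 / 300 * 0.01
= 254 / 300
= 0.847 um

0.847


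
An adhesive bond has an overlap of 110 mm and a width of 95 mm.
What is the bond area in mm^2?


Bond area = overlap * width
= 110 * 95
= 10450 mm^2

10450


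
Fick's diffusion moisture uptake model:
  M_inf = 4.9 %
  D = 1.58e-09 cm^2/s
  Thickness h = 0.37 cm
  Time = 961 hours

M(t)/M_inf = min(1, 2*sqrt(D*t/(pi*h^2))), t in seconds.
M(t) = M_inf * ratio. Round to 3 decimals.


t_sec = 961 * 3600 = 3459600
ratio = 2*sqrt(1.58e-09*3459600/(pi*0.37^2))
= min(1, 0.225473)
= 0.225473
M(t) = 4.9 * 0.225473 = 1.105 %

1.105


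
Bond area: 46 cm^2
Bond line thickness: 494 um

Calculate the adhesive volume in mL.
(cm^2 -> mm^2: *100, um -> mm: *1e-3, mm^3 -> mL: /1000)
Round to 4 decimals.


V = 46*100 * 494*1e-3 / 1000
= 2.2724 mL

2.2724


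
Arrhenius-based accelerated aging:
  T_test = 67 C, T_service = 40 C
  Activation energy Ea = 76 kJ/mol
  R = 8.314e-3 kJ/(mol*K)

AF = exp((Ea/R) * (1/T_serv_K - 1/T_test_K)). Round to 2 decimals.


T_test_K = 340.15, T_serv_K = 313.15
AF = exp((76/8.314e-3) * (1/313.15 - 1/340.15))
= 10.15

10.15


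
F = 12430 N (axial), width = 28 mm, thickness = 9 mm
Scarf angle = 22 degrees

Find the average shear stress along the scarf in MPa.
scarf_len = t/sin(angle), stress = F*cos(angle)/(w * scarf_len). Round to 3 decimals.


scarf_len = 9/sin(22 deg) = 24.0252
cos(22 deg) = 0.927184
stress = 12430*0.927184/(28*24.0252) = 17.132 MPa

17.132


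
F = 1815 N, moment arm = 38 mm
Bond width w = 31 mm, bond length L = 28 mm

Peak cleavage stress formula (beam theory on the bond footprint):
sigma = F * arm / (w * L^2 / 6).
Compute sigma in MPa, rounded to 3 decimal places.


sigma = (1815 * 38) / (31 * 784 / 6)
= 68970 * 6 / 24304
= 413820 / 24304
= 17.027 MPa

17.027


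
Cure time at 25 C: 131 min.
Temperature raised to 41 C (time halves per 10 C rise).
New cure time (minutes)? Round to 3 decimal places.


Acceleration factor = 2^(16/10) = 3.0314
New time = 131 / 3.0314 = 43.214 min

43.214


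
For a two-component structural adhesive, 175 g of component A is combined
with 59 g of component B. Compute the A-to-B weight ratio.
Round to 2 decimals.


Weight ratio A:B = 175 / 59
= 2.97

2.97


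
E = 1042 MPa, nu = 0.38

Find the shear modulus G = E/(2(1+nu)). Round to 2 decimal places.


G = 1042 / (2 * 1.38)
= 377.54 MPa

377.54


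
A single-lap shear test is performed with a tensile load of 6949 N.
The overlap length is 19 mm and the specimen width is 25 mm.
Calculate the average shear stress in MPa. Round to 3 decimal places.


Shear stress = F / (overlap * width)
= 6949 / (19 * 25)
= 6949 / 475
= 14.629 MPa

14.629


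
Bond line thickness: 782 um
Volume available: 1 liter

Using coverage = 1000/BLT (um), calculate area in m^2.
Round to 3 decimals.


1 L = 1e6 mm^3, thickness = 782 um = 0.782 mm
Area = 1e6 / 0.782 mm^2 = (1e6 / 0.782) / 1e6 m^2 = 1000 / 782 m^2
= 1.279 m^2

1.279


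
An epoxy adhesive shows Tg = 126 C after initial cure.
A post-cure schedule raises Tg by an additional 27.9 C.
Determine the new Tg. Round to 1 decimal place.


New Tg = 126 + 27.9
= 153.9 C

153.9


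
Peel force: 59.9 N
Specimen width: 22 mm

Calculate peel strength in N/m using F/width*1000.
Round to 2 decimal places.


Peel strength = 59.9 / 22 * 1000 = 2722.73 N/m

2722.73


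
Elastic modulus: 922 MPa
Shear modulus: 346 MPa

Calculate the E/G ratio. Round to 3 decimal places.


E / G = 922 / 346 = 2.665

2.665


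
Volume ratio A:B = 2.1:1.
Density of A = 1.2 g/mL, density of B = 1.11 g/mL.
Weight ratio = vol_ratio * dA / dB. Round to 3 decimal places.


Wt ratio = 2.1 * 1.2 / 1.11
= 2.270

2.270


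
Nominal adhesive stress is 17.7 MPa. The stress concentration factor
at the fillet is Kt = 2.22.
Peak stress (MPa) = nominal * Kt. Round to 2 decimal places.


Peak = 17.7 * 2.22 = 39.29 MPa

39.29


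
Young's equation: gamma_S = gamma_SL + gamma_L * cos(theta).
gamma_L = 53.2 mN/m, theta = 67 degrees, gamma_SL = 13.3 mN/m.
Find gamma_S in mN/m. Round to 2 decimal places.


cos(67 deg) = 0.390731
gamma_S = 13.3 + 53.2 * 0.390731
= 34.09 mN/m

34.09


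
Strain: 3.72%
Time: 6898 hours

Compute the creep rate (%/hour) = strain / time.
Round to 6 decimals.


Creep rate = 3.72 / 6898
= 0.000539 %/h

0.000539


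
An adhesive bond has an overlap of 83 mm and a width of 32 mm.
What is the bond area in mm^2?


Bond area = overlap * width
= 83 * 32
= 2656 mm^2

2656


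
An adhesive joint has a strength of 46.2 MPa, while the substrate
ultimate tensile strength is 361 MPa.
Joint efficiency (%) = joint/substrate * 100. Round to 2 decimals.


Efficiency = 46.2 / 361 * 100
= 12.80%

12.80


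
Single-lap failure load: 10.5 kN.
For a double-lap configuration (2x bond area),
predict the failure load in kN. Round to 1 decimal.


Failure load = 10.5 * 2 = 21.0 kN

21.0


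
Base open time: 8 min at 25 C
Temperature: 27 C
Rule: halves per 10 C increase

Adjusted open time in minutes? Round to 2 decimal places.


Acceleration = 2^((27-25)/10) = 1.1487
Open time = 8 / 1.1487 = 6.96 min

6.96


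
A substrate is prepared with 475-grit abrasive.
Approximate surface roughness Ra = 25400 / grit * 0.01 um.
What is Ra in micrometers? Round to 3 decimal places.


Ra = 25400 / 475 * 0.01 = 0.535 um

0.535


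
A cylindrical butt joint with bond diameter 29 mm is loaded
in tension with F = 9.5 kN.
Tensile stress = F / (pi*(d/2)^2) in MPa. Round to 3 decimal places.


Area = pi * (29/2)^2 = 660.5199 mm^2
Stress = 9.5*1000 / 660.5199
= 14.383 MPa

14.383


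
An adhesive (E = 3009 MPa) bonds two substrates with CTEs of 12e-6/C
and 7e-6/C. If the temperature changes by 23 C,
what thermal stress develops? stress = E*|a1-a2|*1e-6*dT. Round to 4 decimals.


Stress = 3009 * |12 - 7| * 1e-6 * 23
= 0.3460 MPa

0.3460


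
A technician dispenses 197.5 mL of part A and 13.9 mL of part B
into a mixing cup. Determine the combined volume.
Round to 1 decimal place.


Combined volume = 197.5 + 13.9
= 211.4 mL

211.4


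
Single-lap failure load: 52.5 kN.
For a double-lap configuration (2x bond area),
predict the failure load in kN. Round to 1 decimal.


Failure load = 52.5 * 2 = 105.0 kN

105.0


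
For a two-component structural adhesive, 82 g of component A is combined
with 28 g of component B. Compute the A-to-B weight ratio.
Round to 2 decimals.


Weight ratio A:B = 82 / 28
= 2.93

2.93


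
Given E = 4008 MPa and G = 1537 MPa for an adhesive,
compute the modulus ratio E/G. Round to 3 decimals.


E/G ratio = 4008 / 1537 = 2.608

2.608


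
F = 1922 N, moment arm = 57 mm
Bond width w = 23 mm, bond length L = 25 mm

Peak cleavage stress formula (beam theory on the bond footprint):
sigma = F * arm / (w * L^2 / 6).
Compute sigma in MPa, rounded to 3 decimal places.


sigma = (1922 * 57) / (23 * 625 / 6)
= 109554 * 6 / 14375
= 657324 / 14375
= 45.727 MPa

45.727


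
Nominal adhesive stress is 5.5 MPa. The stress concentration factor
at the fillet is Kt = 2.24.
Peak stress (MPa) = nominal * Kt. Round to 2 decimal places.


Peak = 5.5 * 2.24 = 12.32 MPa

12.32


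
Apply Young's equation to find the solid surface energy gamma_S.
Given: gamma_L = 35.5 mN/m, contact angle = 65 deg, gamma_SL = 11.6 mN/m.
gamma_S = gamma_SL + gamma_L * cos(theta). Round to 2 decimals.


theta_rad = 65 * pi/180 = 1.134464
gamma_S = 11.6 + 35.5 * cos(1.134464)
= 26.60 mN/m

26.60


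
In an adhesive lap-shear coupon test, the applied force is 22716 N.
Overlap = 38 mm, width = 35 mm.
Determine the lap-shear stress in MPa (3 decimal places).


stress = F / (overlap * width)
= 22716 / (38 * 35)
= 17.080 MPa

17.080


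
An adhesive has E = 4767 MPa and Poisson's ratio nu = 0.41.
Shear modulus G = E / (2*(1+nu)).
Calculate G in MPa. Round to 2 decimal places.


G = 4767 / (2*(1+0.41))
= 4767 / 2.82
= 1690.43 MPa

1690.43


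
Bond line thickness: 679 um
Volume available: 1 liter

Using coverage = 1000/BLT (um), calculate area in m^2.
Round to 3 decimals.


1 L = 1e6 mm^3, thickness = 679 um = 0.679 mm
Area = 1e6 / 0.679 mm^2 = (1e6 / 0.679) / 1e6 m^2 = 1000 / 679 m^2
= 1.473 m^2

1.473


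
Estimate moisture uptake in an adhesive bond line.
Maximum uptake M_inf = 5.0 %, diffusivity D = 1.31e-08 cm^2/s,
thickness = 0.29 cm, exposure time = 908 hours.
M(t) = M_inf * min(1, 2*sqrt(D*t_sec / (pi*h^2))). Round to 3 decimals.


Convert time: 908 h = 3268800 s
ratio = min(1, 2*sqrt(1.31e-08*3268800/(pi*0.29^2)))
= 0.805169
M(t) = 5.0 * 0.805169 = 4.026%

4.026


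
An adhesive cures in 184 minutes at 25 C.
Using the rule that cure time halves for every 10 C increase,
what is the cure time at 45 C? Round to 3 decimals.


Factor = 2^((45 - 25) / 10) = 4.0000
Cure time = 184 / 4.0000
= 46.000 minutes

46.000


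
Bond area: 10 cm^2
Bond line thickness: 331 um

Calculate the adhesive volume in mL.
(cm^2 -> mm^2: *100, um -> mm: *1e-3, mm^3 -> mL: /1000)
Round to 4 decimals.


V = 10*100 * 331*1e-3 / 1000
= 0.3310 mL

0.3310


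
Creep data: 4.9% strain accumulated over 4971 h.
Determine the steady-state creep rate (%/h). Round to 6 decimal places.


Rate = 4.9 / 4971 = 0.000986 %/h

0.000986


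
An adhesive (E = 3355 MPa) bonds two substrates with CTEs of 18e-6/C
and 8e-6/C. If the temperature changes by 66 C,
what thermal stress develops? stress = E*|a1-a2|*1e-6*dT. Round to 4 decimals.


Stress = 3355 * |18 - 8| * 1e-6 * 66
= 2.2143 MPa

2.2143


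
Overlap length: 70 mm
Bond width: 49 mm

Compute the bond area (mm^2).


Bond area = 70 * 49 = 3430 mm^2

3430


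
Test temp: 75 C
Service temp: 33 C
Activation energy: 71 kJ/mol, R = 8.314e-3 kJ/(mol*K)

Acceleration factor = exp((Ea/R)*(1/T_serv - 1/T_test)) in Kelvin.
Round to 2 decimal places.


AF = exp((71/0.008314)*(1/306.15 - 1/348.15))
= 28.94

28.94


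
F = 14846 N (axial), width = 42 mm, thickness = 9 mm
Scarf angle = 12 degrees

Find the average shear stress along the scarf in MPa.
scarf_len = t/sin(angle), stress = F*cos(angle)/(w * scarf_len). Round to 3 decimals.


scarf_len = 9/sin(12 deg) = 43.2876
cos(12 deg) = 0.978148
stress = 14846*0.978148/(42*43.2876) = 7.987 MPa

7.987


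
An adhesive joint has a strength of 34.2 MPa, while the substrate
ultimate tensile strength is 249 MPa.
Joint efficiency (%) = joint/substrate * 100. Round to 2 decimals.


Efficiency = 34.2 / 249 * 100
= 13.73%

13.73


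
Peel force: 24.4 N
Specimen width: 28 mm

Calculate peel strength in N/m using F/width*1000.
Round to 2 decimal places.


Peel strength = 24.4 / 28 * 1000 = 871.43 N/m

871.43


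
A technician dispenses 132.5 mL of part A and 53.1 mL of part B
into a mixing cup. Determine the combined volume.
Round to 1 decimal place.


Combined volume = 132.5 + 53.1
= 185.6 mL

185.6


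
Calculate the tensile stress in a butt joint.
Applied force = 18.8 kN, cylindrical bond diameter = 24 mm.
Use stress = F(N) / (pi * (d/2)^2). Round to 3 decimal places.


A = pi * 12.0^2 = 452.3893 mm^2
sigma = 18800.0 / 452.3893 = 41.557 MPa

41.557


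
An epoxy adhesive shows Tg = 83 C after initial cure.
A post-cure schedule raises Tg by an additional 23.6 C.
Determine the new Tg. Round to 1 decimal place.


New Tg = 83 + 23.6
= 106.6 C

106.6


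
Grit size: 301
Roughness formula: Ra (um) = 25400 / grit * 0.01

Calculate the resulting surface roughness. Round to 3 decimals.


Ra = 25400 / 301 * 0.01
= 0.844 um

0.844


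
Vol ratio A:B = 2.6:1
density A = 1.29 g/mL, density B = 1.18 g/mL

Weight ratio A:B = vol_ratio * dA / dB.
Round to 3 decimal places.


Weight ratio = 2.6 * 1.29 / 1.18
= 2.842

2.842


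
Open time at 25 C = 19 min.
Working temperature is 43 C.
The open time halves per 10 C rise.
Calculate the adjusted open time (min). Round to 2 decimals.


factor = 2^((43 - 25) / 10) = 3.4822
ot = 19 / 3.4822 = 5.46 min

5.46


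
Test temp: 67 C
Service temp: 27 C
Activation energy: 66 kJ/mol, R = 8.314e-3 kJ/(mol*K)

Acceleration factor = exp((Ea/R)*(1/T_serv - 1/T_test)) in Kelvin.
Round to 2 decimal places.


AF = exp((66/0.008314)*(1/300.15 - 1/340.15))
= 22.43

22.43


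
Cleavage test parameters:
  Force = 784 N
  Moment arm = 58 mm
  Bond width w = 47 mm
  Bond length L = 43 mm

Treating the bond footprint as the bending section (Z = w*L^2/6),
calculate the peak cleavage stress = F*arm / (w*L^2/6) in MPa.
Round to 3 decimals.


M = 784 * 58 = 45472 N*mm
Z = 47 * 43^2 / 6 = 86903 / 6 mm^3
sigma = M / Z = 6 * 45472 / 86903 = 272832 / 86903
= 3.140 MPa

3.140


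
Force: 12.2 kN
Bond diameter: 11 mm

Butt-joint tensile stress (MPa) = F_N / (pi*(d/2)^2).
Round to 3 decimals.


F_N = 12.2 * 1000 = 12200.0 N
A = pi*(5.5)^2 = 95.0332 mm^2
stress = 12200.0 / 95.0332 = 128.376 MPa

128.376


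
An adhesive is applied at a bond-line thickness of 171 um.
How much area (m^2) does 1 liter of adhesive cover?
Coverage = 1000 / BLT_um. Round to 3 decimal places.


Coverage = 1000 / 171 = 5.848 m^2

5.848


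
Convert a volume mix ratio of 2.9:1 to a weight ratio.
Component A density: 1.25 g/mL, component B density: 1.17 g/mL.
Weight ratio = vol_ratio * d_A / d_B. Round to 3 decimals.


= 2.9 * 1.25 / 1.17 = 3.098

3.098


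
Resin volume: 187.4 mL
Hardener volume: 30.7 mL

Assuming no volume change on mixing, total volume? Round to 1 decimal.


V_total = 187.4 + 30.7 = 218.1 mL

218.1


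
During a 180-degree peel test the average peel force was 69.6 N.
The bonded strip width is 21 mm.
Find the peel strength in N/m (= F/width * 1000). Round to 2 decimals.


Peel strength = F/width * 1000
= 69.6 / 21 * 1000
= 3314.29 N/m

3314.29


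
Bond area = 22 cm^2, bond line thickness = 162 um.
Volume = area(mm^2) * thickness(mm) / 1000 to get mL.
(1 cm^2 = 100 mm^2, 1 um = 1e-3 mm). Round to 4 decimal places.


area_mm2 = 22 * 100 = 2200
blt_mm = 162 * 1e-3 = 0.162
vol_mm3 = 2200 * 0.162 = 356.4
vol_mL = 356.4 / 1000 = 0.3564 mL

0.3564


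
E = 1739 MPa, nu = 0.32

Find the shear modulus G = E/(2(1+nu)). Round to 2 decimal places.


G = 1739 / (2 * 1.32)
= 658.71 MPa

658.71


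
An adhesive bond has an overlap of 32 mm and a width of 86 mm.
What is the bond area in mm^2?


Bond area = overlap * width
= 32 * 86
= 2752 mm^2

2752


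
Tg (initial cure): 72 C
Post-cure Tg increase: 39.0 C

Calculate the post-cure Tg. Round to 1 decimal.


Post-cure Tg = 72 + 39.0 = 111.0 C

111.0


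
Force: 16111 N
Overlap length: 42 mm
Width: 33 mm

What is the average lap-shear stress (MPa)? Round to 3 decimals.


Average shear stress = F / (overlap * width)
= 16111 / (42 * 33)
= 11.624 MPa

11.624


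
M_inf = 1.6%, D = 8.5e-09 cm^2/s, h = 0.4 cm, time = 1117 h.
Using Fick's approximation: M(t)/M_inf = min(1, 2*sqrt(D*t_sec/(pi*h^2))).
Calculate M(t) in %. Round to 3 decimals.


t = 4021200 s
ratio = min(1, 2*sqrt(8.5e-09*4021200/(pi*0.1600)))
= 0.521534
M(t) = 1.6 * 0.521534 = 0.834%

0.834


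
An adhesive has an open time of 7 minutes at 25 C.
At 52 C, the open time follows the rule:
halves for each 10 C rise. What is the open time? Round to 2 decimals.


Factor = 2^((52-25)/10) = 6.4980
Open time = 7 / 6.4980 = 1.08 min

1.08


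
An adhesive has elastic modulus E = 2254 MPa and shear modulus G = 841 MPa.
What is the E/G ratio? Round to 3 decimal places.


E/G = 2254 / 841 = 2.680

2.680


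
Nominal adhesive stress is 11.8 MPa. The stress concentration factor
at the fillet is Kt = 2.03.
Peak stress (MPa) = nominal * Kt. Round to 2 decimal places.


Peak = 11.8 * 2.03 = 23.95 MPa

23.95


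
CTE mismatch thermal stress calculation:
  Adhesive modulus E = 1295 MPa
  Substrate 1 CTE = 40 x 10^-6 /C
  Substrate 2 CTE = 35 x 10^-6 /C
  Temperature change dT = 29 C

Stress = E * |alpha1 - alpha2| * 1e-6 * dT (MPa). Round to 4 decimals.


delta_alpha = |40 - 35| = 5 x 10^-6/C
Stress = 1295 * 5e-6 * 29
= 0.1878 MPa

0.1878


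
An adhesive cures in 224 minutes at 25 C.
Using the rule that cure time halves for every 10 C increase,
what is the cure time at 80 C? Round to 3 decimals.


Factor = 2^((80 - 25) / 10) = 45.2548
Cure time = 224 / 45.2548
= 4.950 minutes

4.950


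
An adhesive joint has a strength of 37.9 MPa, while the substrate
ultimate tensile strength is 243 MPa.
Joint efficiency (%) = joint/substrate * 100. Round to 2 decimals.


Efficiency = 37.9 / 243 * 100
= 15.60%

15.60


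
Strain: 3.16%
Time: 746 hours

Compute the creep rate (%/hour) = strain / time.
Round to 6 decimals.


Creep rate = 3.16 / 746
= 0.004236 %/h

0.004236


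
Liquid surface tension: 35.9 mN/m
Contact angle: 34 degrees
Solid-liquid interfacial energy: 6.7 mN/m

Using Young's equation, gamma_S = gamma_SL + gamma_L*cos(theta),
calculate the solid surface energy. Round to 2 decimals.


gamma_S = 6.7 + 35.9 * cos(34)
= 36.46 mN/m

36.46


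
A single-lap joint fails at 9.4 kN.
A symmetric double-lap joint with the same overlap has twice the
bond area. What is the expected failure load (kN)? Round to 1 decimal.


Double-lap load = 2 * 9.4 = 18.8 kN

18.8


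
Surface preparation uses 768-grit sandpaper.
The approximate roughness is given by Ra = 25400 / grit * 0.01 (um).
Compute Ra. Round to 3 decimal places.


Ra = 25400 / 768 * 0.01
= 254 / 768
= 0.331 um

0.331


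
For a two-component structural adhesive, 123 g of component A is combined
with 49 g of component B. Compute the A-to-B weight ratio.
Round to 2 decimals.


Weight ratio A:B = 123 / 49
= 2.51

2.51


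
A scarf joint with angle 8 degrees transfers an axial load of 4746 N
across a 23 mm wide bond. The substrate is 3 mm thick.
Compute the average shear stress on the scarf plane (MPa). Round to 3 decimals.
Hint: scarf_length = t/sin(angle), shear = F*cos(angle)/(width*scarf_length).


scarf_length = 3 / sin(8 deg) = 21.5559 mm
cos(8 deg) = 0.990268
shear stress = 4746 * 0.990268 / (23 * 21.5559)
= 9.480 MPa

9.480


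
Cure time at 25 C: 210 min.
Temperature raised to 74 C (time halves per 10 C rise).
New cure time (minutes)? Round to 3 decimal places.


Acceleration factor = 2^(49/10) = 29.8571
New time = 210 / 29.8571 = 7.034 min

7.034


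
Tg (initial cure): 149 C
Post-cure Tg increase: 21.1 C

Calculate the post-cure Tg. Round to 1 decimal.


Post-cure Tg = 149 + 21.1 = 170.1 C

170.1


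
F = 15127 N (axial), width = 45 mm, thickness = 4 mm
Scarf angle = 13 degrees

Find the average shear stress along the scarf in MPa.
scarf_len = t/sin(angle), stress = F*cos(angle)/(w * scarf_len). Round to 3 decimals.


scarf_len = 4/sin(13 deg) = 17.7816
cos(13 deg) = 0.974370
stress = 15127*0.974370/(45*17.7816) = 18.420 MPa

18.420


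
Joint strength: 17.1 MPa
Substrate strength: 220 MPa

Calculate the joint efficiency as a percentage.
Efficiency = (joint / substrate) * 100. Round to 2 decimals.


Efficiency = (17.1 / 220) * 100 = 7.77%

7.77


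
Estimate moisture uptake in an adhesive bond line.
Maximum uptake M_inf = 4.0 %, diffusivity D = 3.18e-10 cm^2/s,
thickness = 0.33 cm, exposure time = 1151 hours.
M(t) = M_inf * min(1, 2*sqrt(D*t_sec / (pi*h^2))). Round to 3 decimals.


Convert time: 1151 h = 4143600 s
ratio = min(1, 2*sqrt(3.18e-10*4143600/(pi*0.33^2)))
= 0.124121
M(t) = 4.0 * 0.124121 = 0.496%

0.496


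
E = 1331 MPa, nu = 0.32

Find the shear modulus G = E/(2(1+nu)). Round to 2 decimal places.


G = 1331 / (2 * 1.32)
= 504.17 MPa

504.17


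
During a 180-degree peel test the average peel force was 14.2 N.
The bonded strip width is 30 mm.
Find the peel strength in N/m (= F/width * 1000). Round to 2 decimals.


Peel strength = F/width * 1000
= 14.2 / 30 * 1000
= 473.33 N/m

473.33


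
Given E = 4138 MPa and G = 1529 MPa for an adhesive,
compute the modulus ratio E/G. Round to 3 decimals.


E/G ratio = 4138 / 1529 = 2.706

2.706


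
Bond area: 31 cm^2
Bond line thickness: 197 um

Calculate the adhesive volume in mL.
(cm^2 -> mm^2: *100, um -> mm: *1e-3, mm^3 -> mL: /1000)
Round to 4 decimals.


V = 31*100 * 197*1e-3 / 1000
= 0.6107 mL

0.6107


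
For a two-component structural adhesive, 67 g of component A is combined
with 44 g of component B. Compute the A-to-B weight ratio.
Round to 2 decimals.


Weight ratio A:B = 67 / 44
= 1.52

1.52


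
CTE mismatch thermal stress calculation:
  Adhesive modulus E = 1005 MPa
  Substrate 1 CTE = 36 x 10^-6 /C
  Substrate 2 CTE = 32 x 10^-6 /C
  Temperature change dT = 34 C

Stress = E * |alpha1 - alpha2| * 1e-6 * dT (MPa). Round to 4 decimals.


delta_alpha = |36 - 32| = 4 x 10^-6/C
Stress = 1005 * 4e-6 * 34
= 0.1367 MPa

0.1367


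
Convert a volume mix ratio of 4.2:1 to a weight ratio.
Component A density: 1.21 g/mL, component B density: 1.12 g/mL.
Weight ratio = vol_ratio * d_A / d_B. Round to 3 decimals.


= 4.2 * 1.21 / 1.12 = 4.538

4.538


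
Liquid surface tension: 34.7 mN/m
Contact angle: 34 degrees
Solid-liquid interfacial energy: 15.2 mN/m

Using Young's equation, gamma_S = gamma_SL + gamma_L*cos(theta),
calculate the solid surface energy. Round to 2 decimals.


gamma_S = 15.2 + 34.7 * cos(34)
= 43.97 mN/m

43.97


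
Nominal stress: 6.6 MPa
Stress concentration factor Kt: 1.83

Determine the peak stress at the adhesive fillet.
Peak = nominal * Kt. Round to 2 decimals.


Peak stress = 6.6 * 1.83
= 12.08 MPa

12.08


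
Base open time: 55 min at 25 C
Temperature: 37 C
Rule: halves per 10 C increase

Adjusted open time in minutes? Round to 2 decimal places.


Acceleration = 2^((37-25)/10) = 2.2974
Open time = 55 / 2.2974 = 23.94 min

23.94


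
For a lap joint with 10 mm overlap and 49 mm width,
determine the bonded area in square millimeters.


Area = 10 * 49 = 490 mm^2

490


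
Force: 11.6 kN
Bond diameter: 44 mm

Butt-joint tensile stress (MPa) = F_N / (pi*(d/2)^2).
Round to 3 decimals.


F_N = 11.6 * 1000 = 11600.0 N
A = pi*(22.0)^2 = 1520.5308 mm^2
stress = 11600.0 / 1520.5308 = 7.629 MPa

7.629


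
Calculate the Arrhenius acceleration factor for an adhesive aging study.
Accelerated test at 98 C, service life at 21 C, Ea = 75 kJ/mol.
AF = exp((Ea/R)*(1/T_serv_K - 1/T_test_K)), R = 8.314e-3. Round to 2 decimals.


T_test = 371.15 K, T_serv = 294.15 K
Ea/R = 75 / 0.008314 = 9020.93
AF = exp(9020.93 * (1/294.15 - 1/371.15))
= 579.66

579.66


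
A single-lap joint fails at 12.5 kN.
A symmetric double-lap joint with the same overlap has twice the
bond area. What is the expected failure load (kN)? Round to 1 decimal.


Double-lap load = 2 * 12.5 = 25.0 kN

25.0


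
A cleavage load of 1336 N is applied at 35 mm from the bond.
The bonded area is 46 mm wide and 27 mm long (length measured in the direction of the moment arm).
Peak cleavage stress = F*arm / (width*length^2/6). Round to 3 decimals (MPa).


Moment = 1336 * 35 = 46760 N*mm
Section modulus = 46 * 729 / 6 = 33534 / 6 mm^3
Stress = 46760 / (33534 / 6) = 280560 / 33534
= 8.366 MPa

8.366


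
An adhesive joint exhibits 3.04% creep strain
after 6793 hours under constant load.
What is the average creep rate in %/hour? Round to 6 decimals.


Creep rate = strain / time
= 3.04 / 6793
= 0.000448 %/h

0.000448


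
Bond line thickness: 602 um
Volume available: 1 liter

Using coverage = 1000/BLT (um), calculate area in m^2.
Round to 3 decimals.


1 L = 1e6 mm^3, thickness = 602 um = 0.602 mm
Area = 1e6 / 0.602 mm^2 = (1e6 / 0.602) / 1e6 m^2 = 1000 / 602 m^2
= 1.661 m^2

1.661


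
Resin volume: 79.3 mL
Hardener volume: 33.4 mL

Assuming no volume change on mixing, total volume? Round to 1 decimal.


V_total = 79.3 + 33.4 = 112.7 mL

112.7


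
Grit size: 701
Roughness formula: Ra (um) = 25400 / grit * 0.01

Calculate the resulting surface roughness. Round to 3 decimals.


Ra = 25400 / 701 * 0.01
= 0.362 um

0.362


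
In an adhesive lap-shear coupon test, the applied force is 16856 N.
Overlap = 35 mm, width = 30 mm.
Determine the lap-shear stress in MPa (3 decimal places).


stress = F / (overlap * width)
= 16856 / (35 * 30)
= 16.053 MPa

16.053


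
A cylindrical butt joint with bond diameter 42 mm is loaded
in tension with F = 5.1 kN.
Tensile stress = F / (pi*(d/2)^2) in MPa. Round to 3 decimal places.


Area = pi * (42/2)^2 = 1385.4424 mm^2
Stress = 5.1*1000 / 1385.4424
= 3.681 MPa

3.681


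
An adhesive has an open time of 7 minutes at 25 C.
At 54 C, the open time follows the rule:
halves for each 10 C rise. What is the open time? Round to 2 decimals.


Factor = 2^((54-25)/10) = 7.4643
Open time = 7 / 7.4643 = 0.94 min

0.94


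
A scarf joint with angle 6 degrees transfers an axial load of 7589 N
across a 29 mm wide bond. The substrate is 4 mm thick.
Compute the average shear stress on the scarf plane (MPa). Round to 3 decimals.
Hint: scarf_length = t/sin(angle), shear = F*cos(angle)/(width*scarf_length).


scarf_length = 4 / sin(6 deg) = 38.2671 mm
cos(6 deg) = 0.994522
shear stress = 7589 * 0.994522 / (29 * 38.2671)
= 6.801 MPa

6.801


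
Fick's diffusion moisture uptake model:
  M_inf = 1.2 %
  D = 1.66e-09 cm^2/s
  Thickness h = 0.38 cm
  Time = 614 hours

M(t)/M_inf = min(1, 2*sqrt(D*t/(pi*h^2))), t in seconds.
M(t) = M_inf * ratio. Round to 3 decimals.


t_sec = 614 * 3600 = 2210400
ratio = 2*sqrt(1.66e-09*2210400/(pi*0.38^2))
= min(1, 0.179871)
= 0.179871
M(t) = 1.2 * 0.179871 = 0.216 %

0.216


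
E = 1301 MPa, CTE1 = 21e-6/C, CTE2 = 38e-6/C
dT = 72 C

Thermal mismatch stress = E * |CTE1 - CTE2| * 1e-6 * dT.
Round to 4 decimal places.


= 1301 * 17e-6 * 72
= 1.5924 MPa

1.5924


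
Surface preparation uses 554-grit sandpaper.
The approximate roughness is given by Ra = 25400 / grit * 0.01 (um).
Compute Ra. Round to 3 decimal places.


Ra = 25400 / 554 * 0.01
= 254 / 554
= 0.458 um

0.458


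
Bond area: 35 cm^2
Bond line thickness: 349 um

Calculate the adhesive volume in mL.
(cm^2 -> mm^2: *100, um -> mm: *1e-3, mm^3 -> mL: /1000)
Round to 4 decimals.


V = 35*100 * 349*1e-3 / 1000
= 1.2215 mL

1.2215


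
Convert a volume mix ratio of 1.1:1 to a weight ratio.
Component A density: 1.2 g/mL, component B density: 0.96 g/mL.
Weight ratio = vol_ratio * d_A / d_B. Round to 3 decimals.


= 1.1 * 1.2 / 0.96 = 1.375

1.375


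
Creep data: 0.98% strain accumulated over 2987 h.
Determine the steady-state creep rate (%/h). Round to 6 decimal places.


Rate = 0.98 / 2987 = 0.000328 %/h

0.000328


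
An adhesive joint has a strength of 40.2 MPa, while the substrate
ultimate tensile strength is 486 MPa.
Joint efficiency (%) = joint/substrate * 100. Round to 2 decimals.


Efficiency = 40.2 / 486 * 100
= 8.27%

8.27


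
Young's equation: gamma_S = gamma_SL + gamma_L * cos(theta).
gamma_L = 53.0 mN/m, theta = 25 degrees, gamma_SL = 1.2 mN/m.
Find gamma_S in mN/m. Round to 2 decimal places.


cos(25 deg) = 0.906308
gamma_S = 1.2 + 53.0 * 0.906308
= 49.23 mN/m

49.23


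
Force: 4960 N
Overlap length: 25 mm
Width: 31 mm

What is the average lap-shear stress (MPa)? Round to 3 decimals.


Average shear stress = F / (overlap * width)
= 4960 / (25 * 31)
= 6.400 MPa

6.400


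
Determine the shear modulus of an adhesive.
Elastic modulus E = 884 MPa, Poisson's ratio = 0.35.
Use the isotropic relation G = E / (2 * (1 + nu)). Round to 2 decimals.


G = 884 / (2*(1+0.35)) = 884 / 2.70
= 327.41 MPa

327.41


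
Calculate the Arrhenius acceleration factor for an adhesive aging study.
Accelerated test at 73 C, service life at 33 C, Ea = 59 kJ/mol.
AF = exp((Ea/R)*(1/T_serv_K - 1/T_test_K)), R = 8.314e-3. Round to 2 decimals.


T_test = 346.15 K, T_serv = 306.15 K
Ea/R = 59 / 0.008314 = 7096.46
AF = exp(7096.46 * (1/306.15 - 1/346.15))
= 14.56

14.56


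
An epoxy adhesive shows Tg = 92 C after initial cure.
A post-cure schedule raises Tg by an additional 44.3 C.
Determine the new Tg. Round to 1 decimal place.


New Tg = 92 + 44.3
= 136.3 C

136.3


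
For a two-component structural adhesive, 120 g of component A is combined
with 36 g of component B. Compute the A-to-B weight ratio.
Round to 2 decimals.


Weight ratio A:B = 120 / 36
= 3.33

3.33


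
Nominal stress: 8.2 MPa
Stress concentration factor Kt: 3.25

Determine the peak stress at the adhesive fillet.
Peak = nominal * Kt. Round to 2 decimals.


Peak stress = 8.2 * 3.25
= 26.65 MPa

26.65
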